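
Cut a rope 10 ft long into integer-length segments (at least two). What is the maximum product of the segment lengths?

36

Define P[k] = max over 1≤i<k of i · max(k−i, P[k−i]); the inner max lets the remainder stay uncut if that's better.
P[2] = 1*max(1,0) = 1*1 = 1
P[3] = max(1*2, 2*1) = 2
P[4] = max(1*3, 2*2, 3*1) = 4
P[5] = max(1*4, 2*3, 3*2, 4*1) = 6
P[6] = max(1*6, 2*4, 3*3, 4*2, 5*1) = 9
P[7] = max(1*9, 2*6, 3*4, 4*3, 5*2, 6*1) = 12
P[8] = max(1*12, 2*9, 3*6, …, 6*2, 7*1) = 18
P[9] = max(1*18, 2*12, 3*9, …, 7*2, 8*1) = 27
P[10] = max(1*27, 2*18, 3*12, …, 8*2, 9*1) = 36
One optimal split: 3 + 3 + 2 + 2; product 3*3*2*2 = 36.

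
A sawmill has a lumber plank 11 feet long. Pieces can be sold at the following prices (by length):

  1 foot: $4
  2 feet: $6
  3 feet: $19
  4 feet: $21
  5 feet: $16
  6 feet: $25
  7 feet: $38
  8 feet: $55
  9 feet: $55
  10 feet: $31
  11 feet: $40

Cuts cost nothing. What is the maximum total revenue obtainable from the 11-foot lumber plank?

Consider every possible first cut. R[k] is the best of p[i]+R[k−i] over all sellable i≤k.
R[1] = 4
R[2] = 8  (first piece 1, then R[1]=4)
R[3] = 19
R[4] = 23  (first piece 1, then R[3]=19)
R[5] = 27  (first piece 1, then R[4]=23)
R[6] = 38  (first piece 3, then R[3]=19)
R[7] = 42  (first piece 1, then R[6]=38)
R[8] = 55
R[9] = 59  (first piece 1, then R[8]=55)
R[10] = 63  (first piece 1, then R[9]=59)
R[11] = 74  (first piece 3, then R[8]=55)
One optimal cutting: 8 + 3 → $55 + $19 = $74.

74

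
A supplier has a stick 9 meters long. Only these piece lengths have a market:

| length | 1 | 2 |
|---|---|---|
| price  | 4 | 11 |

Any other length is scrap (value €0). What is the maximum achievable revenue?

48

Build f[k] bottom-up: f[k] = max over allowed piece i of (p[i] + f[k−i]).
f[1] = 4
f[2] = 11
f[3] = 15  (first piece 1, then f[2]=11)
f[4] = 22  (first piece 2, then f[2]=11)
f[5] = 26  (first piece 1, then f[4]=22)
f[6] = 33  (first piece 2, then f[4]=22)
f[7] = 37  (first piece 1, then f[6]=33)
f[8] = 44  (first piece 2, then f[6]=33)
f[9] = 48  (first piece 1, then f[8]=44)
One optimal cutting: 2 + 2 + 2 + 2 + 1 → €48.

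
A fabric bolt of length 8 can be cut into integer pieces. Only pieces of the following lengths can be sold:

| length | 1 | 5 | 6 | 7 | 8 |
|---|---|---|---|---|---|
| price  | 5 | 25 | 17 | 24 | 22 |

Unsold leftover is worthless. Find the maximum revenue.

40

Let best[k] be the best obtainable value from length k. For each k, try every first piece i and keep the best of price[i] + best[k−i].
best[1] = 5
best[2] = 10  (first piece 1, then best[1]=5)
best[3] = 15  (first piece 1, then best[2]=10)
best[4] = 20  (first piece 1, then best[3]=15)
best[5] = max(5+20, 25+0) = 25
best[6] = max(5+25, 25+5, 17+0) = 30
best[7] = max(5+30, 25+10, 17+5, 24+0) = 35
best[8] = max(5+35, 25+15, 17+10, 24+5, 22+0) = 40
One optimal cutting: 1 + 1 + 1 + 1 + 1 + 1 + 1 + 1 → $40.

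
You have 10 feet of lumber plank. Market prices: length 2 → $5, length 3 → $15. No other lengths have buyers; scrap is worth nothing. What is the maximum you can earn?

Build f[k] bottom-up: f[k] = max over allowed piece i of (p[i] + f[k−i]).
f[1] = 0
f[2] = 5
f[3] = 15
f[4] = 15
f[5] = 20  (first piece 2, then f[3]=15)
f[6] = 30  (first piece 3, then f[3]=15)
f[7] = 30
f[8] = 35  (first piece 2, then f[6]=30)
f[9] = 45  (first piece 3, then f[6]=30)
f[10] = 45
One optimal cutting: pieces 3 + 3 + 3 with 1 foot of scrap → $45.

45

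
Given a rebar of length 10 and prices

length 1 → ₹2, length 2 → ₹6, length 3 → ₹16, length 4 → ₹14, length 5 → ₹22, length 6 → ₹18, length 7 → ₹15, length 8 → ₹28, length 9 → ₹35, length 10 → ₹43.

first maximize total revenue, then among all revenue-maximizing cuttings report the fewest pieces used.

4

Consider every possible first cut. r[k] is the best of p[i]+r[k−i] over all sellable i≤k.
r[1] = 2
r[2] = max(2+2, 6+0) = 6
r[3] = max(2+6, 6+2, 16+0) = 16
r[4] = max(2+16, 6+6, 16+2, 14+0) = 18
r[5] = max(2+18, 6+16, 16+6, 14+2, 22+0) = 22
r[6] = max(2+22, 6+18, 16+16, 14+6, 22+2, 18+0) = 32
r[7] = max(2+32, 6+22, 16+18, …, 18+2, 15+0) = 34
r[8] = max(2+34, 6+32, 16+22, …, 15+2, 28+0) = 38
r[9] = max(2+38, 6+34, 16+32, …, 28+2, 35+0) = 48
r[10] = max(2+48, 6+38, 16+34, …, 35+2, 43+0) = 50
Maximum revenue is ₹50.
Now minimize piece count subject to staying optimal: for each k, pieces[k] = 1 + min over i with p[i]+r[k−i]=r[k] of pieces[k−i].
pieces[7] = 3
pieces[8] = 2
pieces[9] = 3
pieces[10] = 4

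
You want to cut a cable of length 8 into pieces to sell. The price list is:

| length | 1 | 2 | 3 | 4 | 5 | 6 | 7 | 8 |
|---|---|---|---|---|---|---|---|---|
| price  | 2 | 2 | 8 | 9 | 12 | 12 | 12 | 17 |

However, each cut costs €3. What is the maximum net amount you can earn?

Consider every possible first cut. net[k] is the best of p[i]+net[k−i] over all sellable i≤k, charging 3 whenever i<k.
net[1] = 2
net[2] = max(2+2-3, 2+0) = 2
net[3] = max(2+2-3, 2+2-3, 8+0) = 8
net[4] = max(2+8-3, 2+2-3, 8+2-3, 9+0) = 9
net[5] = max(2+9-3, 2+8-3, 8+2-3, 9+2-3, 12+0) = 12
net[6] = max(2+12-3, 2+9-3, 8+8-3, 9+2-3, 12+2-3, 12+0) = 13
net[7] = max(2+13-3, 2+12-3, 8+9-3, …, 12+2-3, 12+0) = 14
net[8] = max(2+14-3, 2+13-3, 8+12-3, …, 12+2-3, 17+0) = 17
One optimal plan: pieces 5 + 3 (1 cut) → €20 − €3 = €17.

17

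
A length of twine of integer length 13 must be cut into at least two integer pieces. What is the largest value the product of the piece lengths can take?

Define g[k] = max over 1≤i<k of i · max(k−i, g[k−i]); the inner max lets the remainder stay uncut if that's better.
g[2] = 1×max(1,0) = 1×1 = 1
g[3] = 1×max(2,1) = 1×2 = 2
g[4] = 2×max(2,1) = 2×2 = 4
g[5] = 2×max(3,2) = 2×3 = 6
g[6] = 3×max(3,2) = 3×3 = 9
g[7] = 2×max(5,6) = 2×6 = 12
g[8] = 2×max(6,9) = 2×9 = 18
g[9] = 3×max(6,9) = 3×9 = 27
g[10] = 2×max(8,18) = 2×18 = 36
g[11] = 2×max(9,27) = 2×27 = 54
g[12] = 3×max(9,27) = 3×27 = 81
g[13] = 2×max(11,54) = 2×54 = 108
One optimal split: 3 + 3 + 3 + 2 + 2; product 3×3×3×2×2 = 108.

108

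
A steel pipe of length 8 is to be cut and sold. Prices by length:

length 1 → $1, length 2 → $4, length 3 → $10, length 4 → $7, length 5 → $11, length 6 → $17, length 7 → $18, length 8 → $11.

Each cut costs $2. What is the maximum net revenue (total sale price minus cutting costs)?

20

Let net[k] be the best obtainable value from length k. For each k, try every first piece i and keep the best of price[i] + net[k−i] minus the 2 cut fee when i<k.
net[1] = 1
net[2] = 4
net[3] = 10
net[4] = 9  (first piece 1, then net[3]=10)
net[5] = 12  (first piece 2, then net[3]=10)
net[6] = 18  (first piece 3, then net[3]=10)
net[7] = 18
net[8] = 20  (first piece 2, then net[6]=18)
One optimal plan: pieces 3 + 3 + 2 (2 cuts) → $24 − $4 = $20.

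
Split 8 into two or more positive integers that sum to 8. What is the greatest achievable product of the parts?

Define m[k] = max over 1≤i<k of i · max(k−i, m[k−i]); the inner max lets the remainder stay uncut if that's better.
m[2] = 1*max(1,0) = 1*1 = 1
m[3] = max(1*2, 2*1) = 2
m[4] = max(1*3, 2*2, 3*1) = 4
m[5] = max(1*4, 2*3, 3*2, 4*1) = 6
m[6] = max(1*6, 2*4, 3*3, 4*2, 5*1) = 9
m[7] = max(1*9, 2*6, 3*4, 4*3, 5*2, 6*1) = 12
m[8] = max(1*12, 2*9, 3*6, …, 6*2, 7*1) = 18
One optimal split: 3 + 3 + 2; product 3*3*2 = 18.

18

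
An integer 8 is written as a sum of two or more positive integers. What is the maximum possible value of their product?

Let P[k] be the best product for length k (with at least one cut). For each first piece i, the rest contributes max(k−i, P[k−i]).
P[2] = 1×max(1,0) = 1×1 = 1
P[3] = max(1×2, 2×1) = 2
P[4] = max(1×3, 2×2, 3×1) = 4
P[5] = max(1×4, 2×3, 3×2, 4×1) = 6
P[6] = max(1×6, 2×4, 3×3, 4×2, 5×1) = 9
P[7] = max(1×9, 2×6, 3×4, 4×3, 5×2, 6×1) = 12
P[8] = max(1×12, 2×9, 3×6, …, 6×2, 7×1) = 18
One optimal split: 3 + 3 + 2; product 3×3×2 = 18.

18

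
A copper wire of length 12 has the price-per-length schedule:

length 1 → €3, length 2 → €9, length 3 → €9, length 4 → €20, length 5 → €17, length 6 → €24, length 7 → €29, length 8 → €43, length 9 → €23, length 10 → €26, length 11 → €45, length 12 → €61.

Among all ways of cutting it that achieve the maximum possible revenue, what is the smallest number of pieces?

Let r[k] be the best obtainable value from length k. For each k, try every first piece i and keep the best of price[i] + r[k−i].
r[1] = 3
r[2] = 9
r[3] = 12  (first piece 1, then r[2]=9)
r[4] = 20
r[5] = 23  (first piece 1, then r[4]=20)
r[6] = 29  (first piece 2, then r[4]=20)
r[7] = 32  (first piece 1, then r[6]=29)
r[8] = 43
r[9] = 46  (first piece 1, then r[8]=43)
r[10] = 52  (first piece 2, then r[8]=43)
r[11] = 55  (first piece 1, then r[10]=52)
r[12] = 63  (first piece 4, then r[8]=43)
Maximum revenue is €63.
Now minimize piece count subject to staying optimal: for each k, pieces[k] = 1 + min over i with p[i]+r[k−i]=r[k] of pieces[k−i].
pieces[9] = 2
pieces[10] = 2
pieces[11] = 3
pieces[12] = 2

2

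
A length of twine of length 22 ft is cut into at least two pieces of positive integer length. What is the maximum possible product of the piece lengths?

2916

Let f[k] be the best product for length k (with at least one cut). For each first piece i, the rest contributes max(k−i, f[k−i]).
f[2] = 1*max(1,0) = 1*1 = 1
f[3] = max(1*2, 2*1) = 2
f[4] = max(1*3, 2*2, 3*1) = 4
f[5] = max(1*4, 2*3, 3*2, 4*1) = 6
f[6] = max(1*6, 2*4, 3*3, 4*2, 5*1) = 9
f[7] = max(1*9, 2*6, 3*4, 4*3, 5*2, 6*1) = 12
f[8] = max(1*12, 2*9, 3*6, …, 6*2, 7*1) = 18
f[9] = max(1*18, 2*12, 3*9, …, 7*2, 8*1) = 27
f[10] = max(1*27, 2*18, 3*12, …, 8*2, 9*1) = 36
f[11] = max(1*36, 2*27, 3*18, …, 9*2, 10*1) = 54
f[12] = max(1*54, 2*36, 3*27, …, 10*2, 11*1) = 81
f[13] = max(1*81, 2*54, 3*36, …, 11*2, 12*1) = 108
f[14] = max(1*108, 2*81, 3*54, …, 12*2, 13*1) = 162
f[15] = max(1*162, 2*108, 3*81, …, 13*2, 14*1) = 243
f[16] = max(1*243, 2*162, 3*108, …, 14*2, 15*1) = 324
f[17] = max(1*324, 2*243, 3*162, …, 15*2, 16*1) = 486
f[18] = max(1*486, 2*324, 3*243, …, 16*2, 17*1) = 729
f[19] = max(1*729, 2*486, 3*324, …, 17*2, 18*1) = 972
f[20] = max(1*972, 2*729, 3*486, …, 18*2, 19*1) = 1458
f[21] = max(1*1458, 2*972, 3*729, …, 19*2, 20*1) = 2187
f[22] = max(1*2187, 2*1458, 3*972, …, 20*2, 21*1) = 2916
One optimal split: 3 + 3 + 3 + 3 + 3 + 3 + 2 + 2; product 3*3*3*3*3*3*2*2 = 2916.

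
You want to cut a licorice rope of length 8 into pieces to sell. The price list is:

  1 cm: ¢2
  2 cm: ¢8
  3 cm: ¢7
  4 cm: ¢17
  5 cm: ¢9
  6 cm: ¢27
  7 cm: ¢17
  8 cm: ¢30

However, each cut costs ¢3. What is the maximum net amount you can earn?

32

Let r[k] be the best obtainable value from length k. For each k, try every first piece i and keep the best of price[i] + r[k−i] minus the 3 cut fee when i<k.
r[1] = 2
r[2] = 8
r[3] = 7  (first piece 1, then r[2]=8)
r[4] = 17
r[5] = 16  (first piece 1, then r[4]=17)
r[6] = 27
r[7] = 26  (first piece 1, then r[6]=27)
r[8] = 32  (first piece 2, then r[6]=27)
One optimal plan: pieces 6 + 2 (1 cut) → ¢35 − ¢3 = ¢32.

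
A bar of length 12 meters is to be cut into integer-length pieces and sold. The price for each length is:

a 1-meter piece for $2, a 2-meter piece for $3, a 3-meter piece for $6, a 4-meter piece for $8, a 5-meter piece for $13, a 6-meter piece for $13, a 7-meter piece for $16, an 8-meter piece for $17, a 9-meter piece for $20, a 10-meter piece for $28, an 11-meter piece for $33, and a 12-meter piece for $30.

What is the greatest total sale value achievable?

35

Let R[k] be the best obtainable value from length k. For each k, try every first piece i and keep the best of price[i] + R[k−i].
R[1] = 2
R[2] = max(2+2, 3+0) = 4
R[3] = max(2+4, 3+2, 6+0) = 6
R[4] = max(2+6, 3+4, 6+2, 8+0) = 8
R[5] = max(2+8, 3+6, 6+4, 8+2, 13+0) = 13
R[6] = max(2+13, 3+8, 6+6, 8+4, 13+2, 13+0) = 15
R[7] = max(2+15, 3+13, 6+8, …, 13+2, 16+0) = 17
R[8] = max(2+17, 3+15, 6+13, …, 16+2, 17+0) = 19
R[9] = max(2+19, 3+17, 6+15, …, 17+2, 20+0) = 21
R[10] = max(2+21, 3+19, 6+17, …, 20+2, 28+0) = 28
R[11] = max(2+28, 3+21, 6+19, …, 28+2, 33+0) = 33
R[12] = max(2+33, 3+28, 6+21, …, 33+2, 30+0) = 35
One optimal cutting: 11 + 1 → $33 + $2 = $35.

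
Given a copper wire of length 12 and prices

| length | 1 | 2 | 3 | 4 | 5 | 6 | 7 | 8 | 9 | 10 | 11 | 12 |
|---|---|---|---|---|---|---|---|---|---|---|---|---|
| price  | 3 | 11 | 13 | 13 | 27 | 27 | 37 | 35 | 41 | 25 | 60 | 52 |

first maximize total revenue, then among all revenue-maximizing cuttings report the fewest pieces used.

6

Consider every possible first cut. r[k] is the best of p[i]+r[k−i] over all sellable i≤k.
r[1] = 3
r[2] = max(3+3, 11+0) = 11
r[3] = max(3+11, 11+3, 13+0) = 14
r[4] = max(3+14, 11+11, 13+3, 13+0) = 22
r[5] = max(3+22, 11+14, 13+11, 13+3, 27+0) = 27
r[6] = max(3+27, 11+22, 13+14, 13+11, 27+3, 27+0) = 33
r[7] = max(3+33, 11+27, 13+22, …, 27+3, 37+0) = 38
r[8] = max(3+38, 11+33, 13+27, …, 37+3, 35+0) = 44
r[9] = max(3+44, 11+38, 13+33, …, 35+3, 41+0) = 49
r[10] = max(3+49, 11+44, 13+38, …, 41+3, 25+0) = 55
r[11] = max(3+55, 11+49, 13+44, …, 25+3, 60+0) = 60
r[12] = max(3+60, 11+55, 13+49, …, 60+3, 52+0) = 66
Maximum revenue is €66.
Now minimize piece count subject to staying optimal: for each k, pieces[k] = 1 + min over i with p[i]+r[k−i]=r[k] of pieces[k−i].
pieces[9] = 3
pieces[10] = 5
pieces[11] = 1
pieces[12] = 6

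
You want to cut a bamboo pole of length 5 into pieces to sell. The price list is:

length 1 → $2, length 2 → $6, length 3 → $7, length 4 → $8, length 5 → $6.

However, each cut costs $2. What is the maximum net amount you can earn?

Consider every possible first cut. r[k] is the best of p[i]+r[k−i] over all sellable i≤k, charging 2 whenever i<k.
r[1] = 2
r[2] = 6
r[3] = 7
r[4] = 10  (first piece 2, then r[2]=6)
r[5] = 11  (first piece 2, then r[3]=7)
One optimal plan: pieces 3 + 2 (1 cut) → $13 − $2 = $11.

11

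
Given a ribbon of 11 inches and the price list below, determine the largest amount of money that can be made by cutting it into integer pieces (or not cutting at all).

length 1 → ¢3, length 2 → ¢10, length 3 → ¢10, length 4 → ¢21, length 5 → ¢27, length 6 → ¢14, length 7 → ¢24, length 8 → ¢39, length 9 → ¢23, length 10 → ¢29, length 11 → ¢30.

Consider every possible first cut. v[k] is the best of p[i]+v[k−i] over all sellable i≤k.
v[1] = 3
v[2] = max(3+3, 10+0) = 10
v[3] = max(3+10, 10+3, 10+0) = 13
v[4] = max(3+13, 10+10, 10+3, 21+0) = 21
v[5] = max(3+21, 10+13, 10+10, 21+3, 27+0) = 27
v[6] = max(3+27, 10+21, 10+13, 21+10, 27+3, 14+0) = 31
v[7] = max(3+31, 10+27, 10+21, …, 14+3, 24+0) = 37
v[8] = max(3+37, 10+31, 10+27, …, 24+3, 39+0) = 42
v[9] = max(3+42, 10+37, 10+31, …, 39+3, 23+0) = 48
v[10] = max(3+48, 10+42, 10+37, …, 23+3, 29+0) = 54
v[11] = max(3+54, 10+48, 10+42, …, 29+3, 30+0) = 58
One optimal cutting: 5 + 4 + 2 → ¢27 + ¢21 + ¢10 = ¢58.

58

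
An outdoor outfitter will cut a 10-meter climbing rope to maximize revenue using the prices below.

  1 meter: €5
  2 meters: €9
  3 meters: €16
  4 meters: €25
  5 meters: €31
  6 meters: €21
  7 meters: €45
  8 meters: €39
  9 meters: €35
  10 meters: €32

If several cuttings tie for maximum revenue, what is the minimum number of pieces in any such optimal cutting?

Let r[k] be the best obtainable value from length k. For each k, try every first piece i and keep the best of price[i] + r[k−i].
r[1] = 5
r[2] = max(5+5, 9+0) = 10
r[3] = max(5+10, 9+5, 16+0) = 16
r[4] = max(5+16, 9+10, 16+5, 25+0) = 25
r[5] = max(5+25, 9+16, 16+10, 25+5, 31+0) = 31
r[6] = max(5+31, 9+25, 16+16, 25+10, 31+5, 21+0) = 36
r[7] = max(5+36, 9+31, 16+25, …, 21+5, 45+0) = 45
r[8] = max(5+45, 9+36, 16+31, …, 45+5, 39+0) = 50
r[9] = max(5+50, 9+45, 16+36, …, 39+5, 35+0) = 56
r[10] = max(5+56, 9+50, 16+45, …, 35+5, 32+0) = 62
Maximum revenue is €62.
Now minimize piece count subject to staying optimal: for each k, pieces[k] = 1 + min over i with p[i]+r[k−i]=r[k] of pieces[k−i].
pieces[7] = 1
pieces[8] = 2
pieces[9] = 2
pieces[10] = 2

2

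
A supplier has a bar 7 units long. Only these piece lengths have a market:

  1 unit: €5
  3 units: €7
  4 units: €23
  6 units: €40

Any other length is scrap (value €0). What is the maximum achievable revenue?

Let f[k] be the best obtainable value from length k. For each k, try every first piece i and keep the best of price[i] + f[k−i].
f[1] = 5
f[2] = 10  (first piece 1, then f[1]=5)
f[3] = max(5+10, 7+0) = 15
f[4] = max(5+15, 7+5, 23+0) = 23
f[5] = max(5+23, 7+10, 23+5) = 28
f[6] = max(5+28, 7+15, 23+10, 40+0) = 40
f[7] = max(5+40, 7+23, 23+15, 40+5) = 45
One optimal cutting: 6 + 1 → €45.

45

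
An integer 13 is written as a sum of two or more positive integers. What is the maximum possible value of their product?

Define f[k] = max over 1≤i<k of i · max(k−i, f[k−i]); the inner max lets the remainder stay uncut if that's better.
f[2] = 1·max(1,0) = 1·1 = 1
f[3] = max(1·2, 2·1) = 2
f[4] = max(1·3, 2·2, 3·1) = 4
f[5] = max(1·4, 2·3, 3·2, 4·1) = 6
f[6] = max(1·6, 2·4, 3·3, 4·2, 5·1) = 9
f[7] = max(1·9, 2·6, 3·4, 4·3, 5·2, 6·1) = 12
f[8] = max(1·12, 2·9, 3·6, …, 6·2, 7·1) = 18
f[9] = max(1·18, 2·12, 3·9, …, 7·2, 8·1) = 27
f[10] = max(1·27, 2·18, 3·12, …, 8·2, 9·1) = 36
f[11] = max(1·36, 2·27, 3·18, …, 9·2, 10·1) = 54
f[12] = max(1·54, 2·36, 3·27, …, 10·2, 11·1) = 81
f[13] = max(1·81, 2·54, 3·36, …, 11·2, 12·1) = 108
One optimal split: 3 + 3 + 3 + 2 + 2; product 3·3·3·2·2 = 108.

108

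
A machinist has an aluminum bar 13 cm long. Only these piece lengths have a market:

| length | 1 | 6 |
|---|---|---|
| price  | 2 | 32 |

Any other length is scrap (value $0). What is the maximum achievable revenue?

Build f[k] bottom-up: f[k] = max over allowed piece i of (p[i] + f[k−i]).
f[1] = 2
f[2] = 4  (first piece 1, then f[1]=2)
f[3] = 6  (first piece 1, then f[2]=4)
f[4] = 8  (first piece 1, then f[3]=6)
f[5] = 10  (first piece 1, then f[4]=8)
f[6] = 32
f[7] = 34  (first piece 1, then f[6]=32)
f[8] = 36  (first piece 1, then f[7]=34)
f[9] = 38  (first piece 1, then f[8]=36)
f[10] = 40  (first piece 1, then f[9]=38)
f[11] = 42  (first piece 1, then f[10]=40)
f[12] = 64  (first piece 6, then f[6]=32)
f[13] = 66  (first piece 1, then f[12]=64)
One optimal cutting: 6 + 6 + 1 → $66.

66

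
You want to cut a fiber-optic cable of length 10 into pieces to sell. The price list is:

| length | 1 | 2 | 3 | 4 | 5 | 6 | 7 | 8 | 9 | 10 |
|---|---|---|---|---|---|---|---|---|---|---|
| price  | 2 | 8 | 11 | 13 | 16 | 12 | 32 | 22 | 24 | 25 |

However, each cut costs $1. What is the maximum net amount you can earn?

Build net[k] bottom-up: net[k] = max over allowed piece i of (p[i] + net[k−i]) − 1 per cut.
net[1] = 2
net[2] = 8
net[3] = 11
net[4] = 15  (first piece 2, then net[2]=8)
net[5] = 18  (first piece 2, then net[3]=11)
net[6] = 22  (first piece 2, then net[4]=15)
net[7] = 32
net[8] = 33  (first piece 1, then net[7]=32)
net[9] = 39  (first piece 2, then net[7]=32)
net[10] = 42  (first piece 3, then net[7]=32)
One optimal plan: pieces 7 + 3 (1 cut) → $43 − $1 = $42.

42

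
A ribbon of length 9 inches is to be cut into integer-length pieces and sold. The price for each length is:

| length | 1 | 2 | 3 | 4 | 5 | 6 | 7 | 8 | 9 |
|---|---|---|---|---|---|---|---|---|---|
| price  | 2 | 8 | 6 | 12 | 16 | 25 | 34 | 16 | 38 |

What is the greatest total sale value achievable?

Consider every possible first cut. best[k] is the best of p[i]+best[k−i] over all sellable i≤k.
best[1] = 2
best[2] = 8
best[3] = 10  (first piece 1, then best[2]=8)
best[4] = 16  (first piece 2, then best[2]=8)
best[5] = 18  (first piece 1, then best[4]=16)
best[6] = 25
best[7] = 34
best[8] = 36  (first piece 1, then best[7]=34)
best[9] = 42  (first piece 2, then best[7]=34)
One optimal cutting: 7 + 2 → ¢34 + ¢8 = ¢42.

42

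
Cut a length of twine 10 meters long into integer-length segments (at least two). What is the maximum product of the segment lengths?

Fill P[k] for k=2..10: at each k try every first piece i and multiply by the better of (k−i) uncut or P[k−i].
P[2] = 1*max(1,0) = 1*1 = 1
P[3] = max(1*2, 2*1) = 2
P[4] = max(1*3, 2*2, 3*1) = 4
P[5] = max(1*4, 2*3, 3*2, 4*1) = 6
P[6] = max(1*6, 2*4, 3*3, 4*2, 5*1) = 9
P[7] = max(1*9, 2*6, 3*4, 4*3, 5*2, 6*1) = 12
P[8] = max(1*12, 2*9, 3*6, …, 6*2, 7*1) = 18
P[9] = max(1*18, 2*12, 3*9, …, 7*2, 8*1) = 27
P[10] = max(1*27, 2*18, 3*12, …, 8*2, 9*1) = 36
One optimal split: 3 + 3 + 2 + 2; product 3*3*2*2 = 36.

36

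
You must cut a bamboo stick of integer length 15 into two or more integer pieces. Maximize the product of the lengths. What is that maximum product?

243

Fill m[k] for k=2..15: at each k try every first piece i and multiply by the better of (k−i) uncut or m[k−i].
m[2] = 1·max(1,0) = 1·1 = 1
m[3] = 1·max(2,1) = 1·2 = 2
m[4] = 2·max(2,1) = 2·2 = 4
m[5] = 2·max(3,2) = 2·3 = 6
m[6] = 3·max(3,2) = 3·3 = 9
m[7] = 2·max(5,6) = 2·6 = 12
m[8] = 2·max(6,9) = 2·9 = 18
m[9] = 3·max(6,9) = 3·9 = 27
m[10] = 2·max(8,18) = 2·18 = 36
m[11] = 2·max(9,27) = 2·27 = 54
m[12] = 3·max(9,27) = 3·27 = 81
m[13] = 2·max(11,54) = 2·54 = 108
m[14] = 2·max(12,81) = 2·81 = 162
m[15] = 3·max(12,81) = 3·81 = 243
One optimal split: 3 + 3 + 3 + 3 + 3; product 3·3·3·3·3 = 243.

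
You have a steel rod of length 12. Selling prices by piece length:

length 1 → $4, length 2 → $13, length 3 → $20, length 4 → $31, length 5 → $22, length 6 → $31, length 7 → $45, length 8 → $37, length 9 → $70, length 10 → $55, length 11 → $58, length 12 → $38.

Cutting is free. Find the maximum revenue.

93

Consider every possible first cut. R[k] is the best of p[i]+R[k−i] over all sellable i≤k.
R[1] = 4
R[2] = 13
R[3] = 20
R[4] = 31
R[5] = 35  (first piece 1, then R[4]=31)
R[6] = 44  (first piece 2, then R[4]=31)
R[7] = 51  (first piece 3, then R[4]=31)
R[8] = 62  (first piece 4, then R[4]=31)
R[9] = 70
R[10] = 75  (first piece 2, then R[8]=62)
R[11] = 83  (first piece 2, then R[9]=70)
R[12] = 93  (first piece 4, then R[8]=62)
One optimal cutting: 4 + 4 + 4 → $31 + $31 + $31 = $93.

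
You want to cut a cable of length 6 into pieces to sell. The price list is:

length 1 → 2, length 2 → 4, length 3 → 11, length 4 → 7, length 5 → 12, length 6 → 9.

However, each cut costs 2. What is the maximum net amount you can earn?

20

Consider every possible first cut. net[k] is the best of p[i]+net[k−i] over all sellable i≤k, charging 2 whenever i<k.
net[1] = 2
net[2] = max(2+2-2, 4+0) = 4
net[3] = max(2+4-2, 4+2-2, 11+0) = 11
net[4] = max(2+11-2, 4+4-2, 11+2-2, 7+0) = 11
net[5] = max(2+11-2, 4+11-2, 11+4-2, 7+2-2, 12+0) = 13
net[6] = max(2+13-2, 4+11-2, 11+11-2, 7+4-2, 12+2-2, 9+0) = 20
One optimal plan: pieces 3 + 3 (1 cut) → 22 − 2 = 20.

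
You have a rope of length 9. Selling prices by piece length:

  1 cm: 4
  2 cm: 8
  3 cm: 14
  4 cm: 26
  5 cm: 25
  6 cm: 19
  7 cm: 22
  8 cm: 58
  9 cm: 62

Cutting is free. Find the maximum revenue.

62

Consider every possible first cut. best[k] is the best of p[i]+best[k−i] over all sellable i≤k.
best[1] = 4
best[2] = max(4+4, 8+0) = 8
best[3] = max(4+8, 8+4, 14+0) = 14
best[4] = max(4+14, 8+8, 14+4, 26+0) = 26
best[5] = max(4+26, 8+14, 14+8, 26+4, 25+0) = 30
best[6] = max(4+30, 8+26, 14+14, 26+8, 25+4, 19+0) = 34
best[7] = max(4+34, 8+30, 14+26, …, 19+4, 22+0) = 40
best[8] = max(4+40, 8+34, 14+30, …, 22+4, 58+0) = 58
best[9] = max(4+58, 8+40, 14+34, …, 58+4, 62+0) = 62
One optimal cutting: 8 + 1 → 58 + 4 = 62.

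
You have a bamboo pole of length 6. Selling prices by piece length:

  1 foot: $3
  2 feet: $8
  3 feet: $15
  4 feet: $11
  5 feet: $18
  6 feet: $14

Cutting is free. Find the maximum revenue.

30

Let r[k] be the best obtainable value from length k. For each k, try every first piece i and keep the best of price[i] + r[k−i].
r[1] = 3
r[2] = 8
r[3] = 15
r[4] = 18  (first piece 1, then r[3]=15)
r[5] = 23  (first piece 2, then r[3]=15)
r[6] = 30  (first piece 3, then r[3]=15)
One optimal cutting: 3 + 3 → $15 + $15 = $30.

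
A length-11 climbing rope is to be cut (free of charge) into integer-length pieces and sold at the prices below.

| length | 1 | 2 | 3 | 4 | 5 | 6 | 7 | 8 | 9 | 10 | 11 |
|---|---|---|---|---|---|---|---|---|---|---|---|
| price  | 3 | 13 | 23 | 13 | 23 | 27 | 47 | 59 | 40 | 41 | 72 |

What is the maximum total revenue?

82

Consider every possible first cut. v[k] is the best of p[i]+v[k−i] over all sellable i≤k.
v[1] = 3
v[2] = 13
v[3] = 23
v[4] = 26  (first piece 1, then v[3]=23)
v[5] = 36  (first piece 2, then v[3]=23)
v[6] = 46  (first piece 3, then v[3]=23)
v[7] = 49  (first piece 1, then v[6]=46)
v[8] = 59  (first piece 2, then v[6]=46)
v[9] = 69  (first piece 3, then v[6]=46)
v[10] = 72  (first piece 1, then v[9]=69)
v[11] = 82  (first piece 2, then v[9]=69)
One optimal cutting: 3 + 3 + 3 + 2 → €23 + €23 + €23 + €13 = €82.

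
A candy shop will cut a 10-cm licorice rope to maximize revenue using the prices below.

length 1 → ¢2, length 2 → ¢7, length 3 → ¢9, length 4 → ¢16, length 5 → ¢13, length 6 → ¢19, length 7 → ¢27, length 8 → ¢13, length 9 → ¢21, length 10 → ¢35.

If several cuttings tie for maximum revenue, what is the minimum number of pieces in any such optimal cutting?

3

Build r[k] bottom-up: r[k] = max over allowed piece i of (p[i] + r[k−i]).
r[1] = 2
r[2] = max(2+2, 7+0) = 7
r[3] = max(2+7, 7+2, 9+0) = 9
r[4] = max(2+9, 7+7, 9+2, 16+0) = 16
r[5] = max(2+16, 7+9, 9+7, 16+2, 13+0) = 18
r[6] = max(2+18, 7+16, 9+9, 16+7, 13+2, 19+0) = 23
r[7] = max(2+23, 7+18, 9+16, …, 19+2, 27+0) = 27
r[8] = max(2+27, 7+23, 9+18, …, 27+2, 13+0) = 32
r[9] = max(2+32, 7+27, 9+23, …, 13+2, 21+0) = 34
r[10] = max(2+34, 7+32, 9+27, …, 21+2, 35+0) = 39
Maximum revenue is ¢39.
Now minimize piece count subject to staying optimal: for each k, pieces[k] = 1 + min over i with p[i]+r[k−i]=r[k] of pieces[k−i].
pieces[7] = 1
pieces[8] = 2
pieces[9] = 2
pieces[10] = 3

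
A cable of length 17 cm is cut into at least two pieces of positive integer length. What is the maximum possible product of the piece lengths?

Define m[k] = max over 1≤i<k of i · max(k−i, m[k−i]); the inner max lets the remainder stay uncut if that's better.
Small cases: m[2]=1, m[3]=2, m[4]=4, m[5]=6, m[6]=9, m[7]=12, m[8]=18, m[9]=27.
m[10] = max(1·27, 2·18, 3·12, …, 8·2, 9·1) = 36
m[11] = max(1·36, 2·27, 3·18, …, 9·2, 10·1) = 54
m[12] = max(1·54, 2·36, 3·27, …, 10·2, 11·1) = 81
m[13] = max(1·81, 2·54, 3·36, …, 11·2, 12·1) = 108
m[14] = max(1·108, 2·81, 3·54, …, 12·2, 13·1) = 162
m[15] = max(1·162, 2·108, 3·81, …, 13·2, 14·1) = 243
m[16] = max(1·243, 2·162, 3·108, …, 14·2, 15·1) = 324
m[17] = max(1·324, 2·243, 3·162, …, 15·2, 16·1) = 486
One optimal split: 3 + 3 + 3 + 3 + 3 + 2; product 3·3·3·3·3·2 = 486.

486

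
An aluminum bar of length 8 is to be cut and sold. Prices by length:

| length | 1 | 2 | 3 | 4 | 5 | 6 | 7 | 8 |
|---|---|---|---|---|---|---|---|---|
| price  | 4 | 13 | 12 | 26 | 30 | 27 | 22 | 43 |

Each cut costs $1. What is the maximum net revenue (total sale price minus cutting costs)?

51

Build net[k] bottom-up: net[k] = max over allowed piece i of (p[i] + net[k−i]) − 1 per cut.
net[1] = 4
net[2] = max(4+4-1, 13+0) = 13
net[3] = max(4+13-1, 13+4-1, 12+0) = 16
net[4] = max(4+16-1, 13+13-1, 12+4-1, 26+0) = 26
net[5] = max(4+26-1, 13+16-1, 12+13-1, 26+4-1, 30+0) = 30
net[6] = max(4+30-1, 13+26-1, 12+16-1, 26+13-1, 30+4-1, 27+0) = 38
net[7] = max(4+38-1, 13+30-1, 12+26-1, …, 27+4-1, 22+0) = 42
net[8] = max(4+42-1, 13+38-1, 12+30-1, …, 22+4-1, 43+0) = 51
One optimal plan: pieces 4 + 4 (1 cut) → $52 − $1 = $51.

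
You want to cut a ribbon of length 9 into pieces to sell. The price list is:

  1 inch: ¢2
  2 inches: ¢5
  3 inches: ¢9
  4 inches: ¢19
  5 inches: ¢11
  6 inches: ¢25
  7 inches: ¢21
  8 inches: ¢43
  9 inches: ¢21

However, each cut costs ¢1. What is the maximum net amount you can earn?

Let net[k] be the best obtainable value from length k. For each k, try every first piece i and keep the best of price[i] + net[k−i] minus the 1 cut fee when i<k.
net[1] = 2
net[2] = max(2+2-1, 5+0) = 5
net[3] = max(2+5-1, 5+2-1, 9+0) = 9
net[4] = max(2+9-1, 5+5-1, 9+2-1, 19+0) = 19
net[5] = max(2+19-1, 5+9-1, 9+5-1, 19+2-1, 11+0) = 20
net[6] = max(2+20-1, 5+19-1, 9+9-1, 19+5-1, 11+2-1, 25+0) = 25
net[7] = max(2+25-1, 5+20-1, 9+19-1, …, 25+2-1, 21+0) = 27
net[8] = max(2+27-1, 5+25-1, 9+20-1, …, 21+2-1, 43+0) = 43
net[9] = max(2+43-1, 5+27-1, 9+25-1, …, 43+2-1, 21+0) = 44
One optimal plan: pieces 8 + 1 (1 cut) → ¢45 − ¢1 = ¢44.

44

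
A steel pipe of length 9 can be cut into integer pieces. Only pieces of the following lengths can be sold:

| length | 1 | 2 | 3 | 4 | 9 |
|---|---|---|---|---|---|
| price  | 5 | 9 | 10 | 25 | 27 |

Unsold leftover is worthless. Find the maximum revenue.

55

Build f[k] bottom-up: f[k] = max over allowed piece i of (p[i] + f[k−i]).
f[1] = 5
f[2] = 10  (first piece 1, then f[1]=5)
f[3] = 15  (first piece 1, then f[2]=10)
f[4] = 25
f[5] = 30  (first piece 1, then f[4]=25)
f[6] = 35  (first piece 1, then f[5]=30)
f[7] = 40  (first piece 1, then f[6]=35)
f[8] = 50  (first piece 4, then f[4]=25)
f[9] = 55  (first piece 1, then f[8]=50)
One optimal cutting: 4 + 4 + 1 → $55.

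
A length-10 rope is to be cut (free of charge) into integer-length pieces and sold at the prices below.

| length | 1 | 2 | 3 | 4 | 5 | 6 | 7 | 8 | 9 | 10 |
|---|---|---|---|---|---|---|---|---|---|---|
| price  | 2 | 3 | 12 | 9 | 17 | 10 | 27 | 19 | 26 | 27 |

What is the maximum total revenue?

39

Build R[k] bottom-up: R[k] = max over allowed piece i of (p[i] + R[k−i]).
R[1] = 2
R[2] = 4  (first piece 1, then R[1]=2)
R[3] = 12
R[4] = 14  (first piece 1, then R[3]=12)
R[5] = 17
R[6] = 24  (first piece 3, then R[3]=12)
R[7] = 27
R[8] = 29  (first piece 1, then R[7]=27)
R[9] = 36  (first piece 3, then R[6]=24)
R[10] = 39  (first piece 3, then R[7]=27)
One optimal cutting: 7 + 3 → 27 + 12 = 39.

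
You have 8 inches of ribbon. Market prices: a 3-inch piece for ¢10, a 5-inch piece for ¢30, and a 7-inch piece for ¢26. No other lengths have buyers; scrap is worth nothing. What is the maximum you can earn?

Build f[k] bottom-up: f[k] = max over allowed piece i of (p[i] + f[k−i]).
f[1] = 0
f[2] = 0
f[3] = 10
f[4] = 10
f[5] = 30
f[6] = 30
f[7] = 30
f[8] = 40  (first piece 3, then f[5]=30)
One optimal cutting: 5 + 3 → ¢40.

40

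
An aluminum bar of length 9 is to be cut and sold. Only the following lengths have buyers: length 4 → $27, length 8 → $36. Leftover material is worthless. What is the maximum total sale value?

54

Let f[k] be the best obtainable value from length k. For each k, try every first piece i and keep the best of price[i] + f[k−i].
f[1] = 0
f[2] = 0
f[3] = 0
f[4] = 27
f[5] = 27
f[6] = 27
f[7] = 27
f[8] = 54  (first piece 4, then f[4]=27)
f[9] = 54
One optimal cutting: pieces 4 + 4 with 1 cm of scrap → $54.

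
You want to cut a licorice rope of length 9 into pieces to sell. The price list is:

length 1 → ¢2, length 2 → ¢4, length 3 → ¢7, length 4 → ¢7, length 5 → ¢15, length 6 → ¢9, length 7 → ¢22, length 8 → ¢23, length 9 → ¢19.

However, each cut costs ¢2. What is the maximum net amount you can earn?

Build v[k] bottom-up: v[k] = max over allowed piece i of (p[i] + v[k−i]) − 2 per cut.
v[1] = 2
v[2] = max(2+2-2, 4+0) = 4
v[3] = max(2+4-2, 4+2-2, 7+0) = 7
v[4] = max(2+7-2, 4+4-2, 7+2-2, 7+0) = 7
v[5] = max(2+7-2, 4+7-2, 7+4-2, 7+2-2, 15+0) = 15
v[6] = max(2+15-2, 4+7-2, 7+7-2, 7+4-2, 15+2-2, 9+0) = 15
v[7] = max(2+15-2, 4+15-2, 7+7-2, …, 9+2-2, 22+0) = 22
v[8] = max(2+22-2, 4+15-2, 7+15-2, …, 22+2-2, 23+0) = 23
v[9] = max(2+23-2, 4+22-2, 7+15-2, …, 23+2-2, 19+0) = 24
One optimal plan: pieces 7 + 2 (1 cut) → ¢26 − ¢2 = ¢24.

24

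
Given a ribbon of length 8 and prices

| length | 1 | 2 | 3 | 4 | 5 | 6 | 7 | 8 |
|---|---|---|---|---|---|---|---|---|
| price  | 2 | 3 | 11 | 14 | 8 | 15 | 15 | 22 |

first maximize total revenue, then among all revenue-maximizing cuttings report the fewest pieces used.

2

Let r[k] be the best obtainable value from length k. For each k, try every first piece i and keep the best of price[i] + r[k−i].
r[1] = 2
r[2] = 4  (first piece 1, then r[1]=2)
r[3] = 11
r[4] = 14
r[5] = 16  (first piece 1, then r[4]=14)
r[6] = 22  (first piece 3, then r[3]=11)
r[7] = 25  (first piece 3, then r[4]=14)
r[8] = 28  (first piece 4, then r[4]=14)
Maximum revenue is ¢28.
Now minimize piece count subject to staying optimal: for each k, pieces[k] = 1 + min over i with p[i]+r[k−i]=r[k] of pieces[k−i].
pieces[5] = 2
pieces[6] = 2
pieces[7] = 2
pieces[8] = 2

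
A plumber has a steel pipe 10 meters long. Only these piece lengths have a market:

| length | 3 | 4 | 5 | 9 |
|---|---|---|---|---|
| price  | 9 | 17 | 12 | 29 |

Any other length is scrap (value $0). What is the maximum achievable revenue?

Build best[k] bottom-up: best[k] = max over allowed piece i of (p[i] + best[k−i]).
best[1] = 0
best[2] = 0
best[3] = 9
best[4] = max(9+0, 17+0) = 17
best[5] = max(9+0, 17+0, 12+0) = 17
best[6] = max(9+9, 17+0, 12+0) = 18
best[7] = max(9+17, 17+9, 12+0) = 26
best[8] = max(9+17, 17+17, 12+9) = 34
best[9] = max(9+18, 17+17, 12+17, 29+0) = 34
best[10] = max(9+26, 17+18, 12+17, 29+0) = 35
One optimal cutting: 4 + 3 + 3 → $35.

35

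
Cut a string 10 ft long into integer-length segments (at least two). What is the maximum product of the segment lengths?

Define prod[k] = max over 1≤i<k of i · max(k−i, prod[k−i]); the inner max lets the remainder stay uncut if that's better.
prod[2] = 1*max(1,0) = 1*1 = 1
prod[3] = 1*max(2,1) = 1*2 = 2
prod[4] = 2*max(2,1) = 2*2 = 4
prod[5] = 2*max(3,2) = 2*3 = 6
prod[6] = 3*max(3,2) = 3*3 = 9
prod[7] = 2*max(5,6) = 2*6 = 12
prod[8] = 2*max(6,9) = 2*9 = 18
prod[9] = 3*max(6,9) = 3*9 = 27
prod[10] = 2*max(8,18) = 2*18 = 36
One optimal split: 3 + 3 + 2 + 2; product 3*3*2*2 = 36.

36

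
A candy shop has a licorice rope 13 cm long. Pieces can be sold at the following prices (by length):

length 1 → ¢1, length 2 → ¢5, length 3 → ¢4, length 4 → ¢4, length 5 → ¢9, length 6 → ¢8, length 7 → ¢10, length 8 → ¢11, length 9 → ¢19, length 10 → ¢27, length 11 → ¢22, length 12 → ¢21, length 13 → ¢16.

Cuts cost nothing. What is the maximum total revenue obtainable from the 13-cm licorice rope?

33

Let v[k] be the best obtainable value from length k. For each k, try every first piece i and keep the best of price[i] + v[k−i].
v[1] = 1
v[2] = 5
v[3] = 6  (first piece 1, then v[2]=5)
v[4] = 10  (first piece 2, then v[2]=5)
v[5] = 11  (first piece 1, then v[4]=10)
v[6] = 15  (first piece 2, then v[4]=10)
v[7] = 16  (first piece 1, then v[6]=15)
v[8] = 20  (first piece 2, then v[6]=15)
v[9] = 21  (first piece 1, then v[8]=20)
v[10] = 27
v[11] = 28  (first piece 1, then v[10]=27)
v[12] = 32  (first piece 2, then v[10]=27)
v[13] = 33  (first piece 1, then v[12]=32)
One optimal cutting: 10 + 2 + 1 → ¢27 + ¢5 + ¢1 = ¢33.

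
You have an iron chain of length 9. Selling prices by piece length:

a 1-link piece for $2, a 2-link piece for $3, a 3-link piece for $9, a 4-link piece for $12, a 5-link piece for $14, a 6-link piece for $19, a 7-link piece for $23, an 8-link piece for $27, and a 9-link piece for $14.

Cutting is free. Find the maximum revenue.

Consider every possible first cut. R[k] is the best of p[i]+R[k−i] over all sellable i≤k.
R[1] = 2
R[2] = max(2+2, 3+0) = 4
R[3] = max(2+4, 3+2, 9+0) = 9
R[4] = max(2+9, 3+4, 9+2, 12+0) = 12
R[5] = max(2+12, 3+9, 9+4, 12+2, 14+0) = 14
R[6] = max(2+14, 3+12, 9+9, 12+4, 14+2, 19+0) = 19
R[7] = max(2+19, 3+14, 9+12, …, 19+2, 23+0) = 23
R[8] = max(2+23, 3+19, 9+14, …, 23+2, 27+0) = 27
R[9] = max(2+27, 3+23, 9+19, …, 27+2, 14+0) = 29
One optimal cutting: 8 + 1 → $27 + $2 = $29.

29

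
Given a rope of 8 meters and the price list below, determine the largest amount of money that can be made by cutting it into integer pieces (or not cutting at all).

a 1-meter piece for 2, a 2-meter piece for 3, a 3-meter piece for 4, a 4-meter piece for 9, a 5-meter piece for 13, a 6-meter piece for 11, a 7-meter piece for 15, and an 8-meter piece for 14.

19

Build r[k] bottom-up: r[k] = max over allowed piece i of (p[i] + r[k−i]).
r[1] = 2
r[2] = max(2+2, 3+0) = 4
r[3] = max(2+4, 3+2, 4+0) = 6
r[4] = max(2+6, 3+4, 4+2, 9+0) = 9
r[5] = max(2+9, 3+6, 4+4, 9+2, 13+0) = 13
r[6] = max(2+13, 3+9, 4+6, 9+4, 13+2, 11+0) = 15
r[7] = max(2+15, 3+13, 4+9, …, 11+2, 15+0) = 17
r[8] = max(2+17, 3+15, 4+13, …, 15+2, 14+0) = 19
One optimal cutting: 5 + 1 + 1 + 1 → 13 + 2 + 2 + 2 = 19.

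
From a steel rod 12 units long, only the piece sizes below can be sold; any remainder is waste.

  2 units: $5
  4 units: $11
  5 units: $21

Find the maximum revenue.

Let f[k] be the best obtainable value from length k. For each k, try every first piece i and keep the best of price[i] + f[k−i].
f[1] = 0
f[2] = 5
f[3] = 5
f[4] = 11
f[5] = 21
f[6] = 21
f[7] = 26  (first piece 2, then f[5]=21)
f[8] = 26
f[9] = 32  (first piece 4, then f[5]=21)
f[10] = 42  (first piece 5, then f[5]=21)
f[11] = 42
f[12] = 47  (first piece 2, then f[10]=42)
One optimal cutting: 5 + 5 + 2 → $47.

47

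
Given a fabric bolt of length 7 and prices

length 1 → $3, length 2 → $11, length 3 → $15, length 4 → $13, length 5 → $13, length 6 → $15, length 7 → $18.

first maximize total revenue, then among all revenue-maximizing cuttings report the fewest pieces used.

3

Consider every possible first cut. r[k] is the best of p[i]+r[k−i] over all sellable i≤k.
r[1] = 3
r[2] = max(3+3, 11+0) = 11
r[3] = max(3+11, 11+3, 15+0) = 15
r[4] = max(3+15, 11+11, 15+3, 13+0) = 22
r[5] = max(3+22, 11+15, 15+11, 13+3, 13+0) = 26
r[6] = max(3+26, 11+22, 15+15, 13+11, 13+3, 15+0) = 33
r[7] = max(3+33, 11+26, 15+22, …, 15+3, 18+0) = 37
Maximum revenue is $37.
Now minimize piece count subject to staying optimal: for each k, pieces[k] = 1 + min over i with p[i]+r[k−i]=r[k] of pieces[k−i].
pieces[4] = 2
pieces[5] = 2
pieces[6] = 3
pieces[7] = 3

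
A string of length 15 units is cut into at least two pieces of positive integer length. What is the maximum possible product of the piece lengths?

Define m[k] = max over 1≤i<k of i · max(k−i, m[k−i]); the inner max lets the remainder stay uncut if that's better.
Small cases: m[2]=1, m[3]=2, m[4]=4, m[5]=6, m[6]=9, m[7]=12, m[8]=18.
m[9] = max(1*18, 2*12, 3*9, …, 7*2, 8*1) = 27
m[10] = max(1*27, 2*18, 3*12, …, 8*2, 9*1) = 36
m[11] = max(1*36, 2*27, 3*18, …, 9*2, 10*1) = 54
m[12] = max(1*54, 2*36, 3*27, …, 10*2, 11*1) = 81
m[13] = max(1*81, 2*54, 3*36, …, 11*2, 12*1) = 108
m[14] = max(1*108, 2*81, 3*54, …, 12*2, 13*1) = 162
m[15] = max(1*162, 2*108, 3*81, …, 13*2, 14*1) = 243
One optimal split: 3 + 3 + 3 + 3 + 3; product 3*3*3*3*3 = 243.

243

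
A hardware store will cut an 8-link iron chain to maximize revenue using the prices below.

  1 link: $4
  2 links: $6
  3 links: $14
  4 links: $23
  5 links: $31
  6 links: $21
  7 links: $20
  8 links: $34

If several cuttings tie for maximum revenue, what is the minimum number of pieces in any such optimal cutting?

2

Let r[k] be the best obtainable value from length k. For each k, try every first piece i and keep the best of price[i] + r[k−i].
r[1] = 4
r[2] = max(4+4, 6+0) = 8
r[3] = max(4+8, 6+4, 14+0) = 14
r[4] = max(4+14, 6+8, 14+4, 23+0) = 23
r[5] = max(4+23, 6+14, 14+8, 23+4, 31+0) = 31
r[6] = max(4+31, 6+23, 14+14, 23+8, 31+4, 21+0) = 35
r[7] = max(4+35, 6+31, 14+23, …, 21+4, 20+0) = 39
r[8] = max(4+39, 6+35, 14+31, …, 20+4, 34+0) = 46
Maximum revenue is $46.
Now minimize piece count subject to staying optimal: for each k, pieces[k] = 1 + min over i with p[i]+r[k−i]=r[k] of pieces[k−i].
pieces[5] = 1
pieces[6] = 2
pieces[7] = 3
pieces[8] = 2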